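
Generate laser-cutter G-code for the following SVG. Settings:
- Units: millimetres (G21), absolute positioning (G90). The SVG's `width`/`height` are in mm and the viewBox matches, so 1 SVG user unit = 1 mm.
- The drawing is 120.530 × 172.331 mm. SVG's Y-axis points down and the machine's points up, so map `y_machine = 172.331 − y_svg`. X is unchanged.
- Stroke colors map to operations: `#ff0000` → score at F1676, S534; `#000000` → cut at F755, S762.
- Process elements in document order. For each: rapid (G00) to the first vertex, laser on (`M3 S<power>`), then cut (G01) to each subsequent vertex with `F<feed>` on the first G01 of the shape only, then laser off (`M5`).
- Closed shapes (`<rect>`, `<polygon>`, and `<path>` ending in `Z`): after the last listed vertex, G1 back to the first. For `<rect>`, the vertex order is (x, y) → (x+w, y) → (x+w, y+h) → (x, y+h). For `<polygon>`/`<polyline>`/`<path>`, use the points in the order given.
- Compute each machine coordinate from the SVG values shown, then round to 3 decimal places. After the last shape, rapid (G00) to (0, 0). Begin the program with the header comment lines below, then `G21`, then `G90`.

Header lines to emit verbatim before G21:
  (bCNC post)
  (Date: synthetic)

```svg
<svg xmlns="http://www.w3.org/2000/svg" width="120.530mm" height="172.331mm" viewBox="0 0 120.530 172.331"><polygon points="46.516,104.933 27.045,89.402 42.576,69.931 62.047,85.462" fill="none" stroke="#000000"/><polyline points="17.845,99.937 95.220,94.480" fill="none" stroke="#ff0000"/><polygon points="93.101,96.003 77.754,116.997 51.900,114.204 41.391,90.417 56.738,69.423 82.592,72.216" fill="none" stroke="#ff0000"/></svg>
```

viewBox `0 0 120.530 172.331` with mm width/height → 1 unit = 1 mm. Flip: y_m = 172.331 − y_svg.

**Shape 1** — `<polygon>` regular polygon, stroke `#000000` → cut (S762, F755). Machine vertices: (46.516,67.398) → (27.045,82.929) → (42.576,102.400) → (62.047,86.869) → (46.516,67.398). Closed: final G1 returns to the first vertex.

**Shape 2** — `<polyline>` line segment, stroke `#ff0000` → score (S534, F1676). Machine vertices: (17.845,72.394) → (95.220,77.851). Open path.

**Shape 3** — `<polygon>` regular polygon, stroke `#ff0000` → score (S534, F1676). Machine vertices: (93.101,76.328) → (77.754,55.334) → (51.900,58.127) → (41.391,81.914) → (56.738,102.908) → (82.592,100.115) → (93.101,76.328). Closed: final G1 returns to the first vertex.

(bCNC post)
(Date: synthetic)
G21
G90
G00 X46.516 Y67.398
M3 S762
G01 X27.045 Y82.929 F755
G01 X42.576 Y102.400
G01 X62.047 Y86.869
G01 X46.516 Y67.398
M5
G00 X17.845 Y72.394
M3 S534
G01 X95.220 Y77.851 F1676
M5
G00 X93.101 Y76.328
M3 S534
G01 X77.754 Y55.334 F1676
G01 X51.900 Y58.127
G01 X41.391 Y81.914
G01 X56.738 Y102.908
G01 X82.592 Y100.115
G01 X93.101 Y76.328
M5
G00 X0.000 Y0.000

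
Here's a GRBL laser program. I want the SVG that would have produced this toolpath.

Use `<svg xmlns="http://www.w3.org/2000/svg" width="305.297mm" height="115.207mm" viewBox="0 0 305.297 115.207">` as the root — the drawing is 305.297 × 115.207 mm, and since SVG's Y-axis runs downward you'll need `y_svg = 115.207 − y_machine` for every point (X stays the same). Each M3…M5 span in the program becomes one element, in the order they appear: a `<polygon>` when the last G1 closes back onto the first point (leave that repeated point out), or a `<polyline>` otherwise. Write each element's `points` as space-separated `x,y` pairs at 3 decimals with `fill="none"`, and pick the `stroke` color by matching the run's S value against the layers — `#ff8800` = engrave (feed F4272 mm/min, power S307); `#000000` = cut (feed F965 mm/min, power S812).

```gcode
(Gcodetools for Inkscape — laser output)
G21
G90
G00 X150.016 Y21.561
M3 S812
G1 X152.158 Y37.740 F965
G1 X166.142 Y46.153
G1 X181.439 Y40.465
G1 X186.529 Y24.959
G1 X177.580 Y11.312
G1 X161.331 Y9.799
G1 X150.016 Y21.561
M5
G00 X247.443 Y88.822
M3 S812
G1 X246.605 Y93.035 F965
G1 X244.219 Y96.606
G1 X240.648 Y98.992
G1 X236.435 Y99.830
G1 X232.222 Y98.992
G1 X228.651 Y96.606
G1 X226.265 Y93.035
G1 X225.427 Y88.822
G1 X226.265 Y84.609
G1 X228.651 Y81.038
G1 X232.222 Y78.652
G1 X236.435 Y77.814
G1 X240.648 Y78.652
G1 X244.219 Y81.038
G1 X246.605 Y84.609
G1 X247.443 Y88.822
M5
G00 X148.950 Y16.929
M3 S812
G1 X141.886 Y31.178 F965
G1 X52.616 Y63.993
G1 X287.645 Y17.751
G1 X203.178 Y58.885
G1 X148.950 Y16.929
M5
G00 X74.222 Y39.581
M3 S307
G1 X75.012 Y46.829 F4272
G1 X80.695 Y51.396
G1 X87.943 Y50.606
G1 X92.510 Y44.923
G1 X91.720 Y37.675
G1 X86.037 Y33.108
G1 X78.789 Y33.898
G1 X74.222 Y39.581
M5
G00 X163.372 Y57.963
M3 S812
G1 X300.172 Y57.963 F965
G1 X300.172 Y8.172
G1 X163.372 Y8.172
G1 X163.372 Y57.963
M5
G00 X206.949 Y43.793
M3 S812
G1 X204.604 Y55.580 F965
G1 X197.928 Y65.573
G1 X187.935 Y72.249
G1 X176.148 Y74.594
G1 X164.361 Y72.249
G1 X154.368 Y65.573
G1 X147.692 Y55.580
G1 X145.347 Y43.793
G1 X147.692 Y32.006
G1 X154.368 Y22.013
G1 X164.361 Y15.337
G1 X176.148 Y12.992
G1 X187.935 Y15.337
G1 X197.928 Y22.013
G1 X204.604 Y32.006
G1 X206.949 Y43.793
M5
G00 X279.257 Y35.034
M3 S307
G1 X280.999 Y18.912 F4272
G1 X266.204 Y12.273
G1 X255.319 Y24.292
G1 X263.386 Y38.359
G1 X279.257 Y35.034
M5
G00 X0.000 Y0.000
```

Each laser-on run becomes one SVG element. Flip Y back into SVG space with y_svg = 115.207 − y_machine.

Run 1: power S812 maps to stroke `#000000` (cut). The run returns to its start, so emit a `<polygon>` with points (Y-flipped): 150.016,93.646 152.158,77.467 166.142,69.054 181.439,74.742 186.529,90.248 177.580,103.895 161.331,105.408.

Run 2: the run's S812 means `#000000` (cut). The run returns to its start, so emit a `<polygon>` with points (Y-flipped): 247.443,26.385 246.605,22.172 244.219,18.601 240.648,16.215 236.435,15.377 232.222,16.215 228.651,18.601 226.265,22.172 225.427,26.385 226.265,30.598 228.651,34.169 232.222,36.555 236.435,37.393 240.648,36.555 244.219,34.169 246.605,30.598.

Run 3: the run's S812 means `#000000` (cut). The run returns to its start, so emit a `<polygon>` with points (Y-flipped): 148.950,98.278 141.886,84.029 52.616,51.214 287.645,97.456 203.178,56.322.

Run 4: S307 ⇒ engrave layer `#ff8800`. The run returns to its start, so emit a `<polygon>` with points (Y-flipped): 74.222,75.626 75.012,68.378 80.695,63.811 87.943,64.601 92.510,70.284 91.720,77.532 86.037,82.099 78.789,81.309.

Run 5: the run's S812 means `#000000` (cut). The run returns to its start, so emit a `<polygon>` with points (Y-flipped): 163.372,57.244 300.172,57.244 300.172,107.035 163.372,107.035.

Run 6: the run's S812 means `#000000` (cut). The run returns to its start, so emit a `<polygon>` with points (Y-flipped): 206.949,71.414 204.604,59.627 197.928,49.634 187.935,42.958 176.148,40.613 164.361,42.958 154.368,49.634 147.692,59.627 145.347,71.414 147.692,83.201 154.368,93.194 164.361,99.870 176.148,102.215 187.935,99.870 197.928,93.194 204.604,83.201.

Run 7: S307 ⇒ engrave layer `#ff8800`. The run returns to its start, so emit a `<polygon>` with points (Y-flipped): 279.257,80.173 280.999,96.295 266.204,102.934 255.319,90.915 263.386,76.848.

<svg xmlns="http://www.w3.org/2000/svg" width="305.297mm" height="115.207mm" viewBox="0 0 305.297 115.207">
  <polygon points="150.016,93.646 152.158,77.467 166.142,69.054 181.439,74.742 186.529,90.248 177.580,103.895 161.331,105.408" fill="none" stroke="#000000"/>
  <polygon points="247.443,26.385 246.605,22.172 244.219,18.601 240.648,16.215 236.435,15.377 232.222,16.215 228.651,18.601 226.265,22.172 225.427,26.385 226.265,30.598 228.651,34.169 232.222,36.555 236.435,37.393 240.648,36.555 244.219,34.169 246.605,30.598" fill="none" stroke="#000000"/>
  <polygon points="148.950,98.278 141.886,84.029 52.616,51.214 287.645,97.456 203.178,56.322" fill="none" stroke="#000000"/>
  <polygon points="74.222,75.626 75.012,68.378 80.695,63.811 87.943,64.601 92.510,70.284 91.720,77.532 86.037,82.099 78.789,81.309" fill="none" stroke="#ff8800"/>
  <polygon points="163.372,57.244 300.172,57.244 300.172,107.035 163.372,107.035" fill="none" stroke="#000000"/>
  <polygon points="206.949,71.414 204.604,59.627 197.928,49.634 187.935,42.958 176.148,40.613 164.361,42.958 154.368,49.634 147.692,59.627 145.347,71.414 147.692,83.201 154.368,93.194 164.361,99.870 176.148,102.215 187.935,99.870 197.928,93.194 204.604,83.201" fill="none" stroke="#000000"/>
  <polygon points="279.257,80.173 280.999,96.295 266.204,102.934 255.319,90.915 263.386,76.848" fill="none" stroke="#ff8800"/>
</svg>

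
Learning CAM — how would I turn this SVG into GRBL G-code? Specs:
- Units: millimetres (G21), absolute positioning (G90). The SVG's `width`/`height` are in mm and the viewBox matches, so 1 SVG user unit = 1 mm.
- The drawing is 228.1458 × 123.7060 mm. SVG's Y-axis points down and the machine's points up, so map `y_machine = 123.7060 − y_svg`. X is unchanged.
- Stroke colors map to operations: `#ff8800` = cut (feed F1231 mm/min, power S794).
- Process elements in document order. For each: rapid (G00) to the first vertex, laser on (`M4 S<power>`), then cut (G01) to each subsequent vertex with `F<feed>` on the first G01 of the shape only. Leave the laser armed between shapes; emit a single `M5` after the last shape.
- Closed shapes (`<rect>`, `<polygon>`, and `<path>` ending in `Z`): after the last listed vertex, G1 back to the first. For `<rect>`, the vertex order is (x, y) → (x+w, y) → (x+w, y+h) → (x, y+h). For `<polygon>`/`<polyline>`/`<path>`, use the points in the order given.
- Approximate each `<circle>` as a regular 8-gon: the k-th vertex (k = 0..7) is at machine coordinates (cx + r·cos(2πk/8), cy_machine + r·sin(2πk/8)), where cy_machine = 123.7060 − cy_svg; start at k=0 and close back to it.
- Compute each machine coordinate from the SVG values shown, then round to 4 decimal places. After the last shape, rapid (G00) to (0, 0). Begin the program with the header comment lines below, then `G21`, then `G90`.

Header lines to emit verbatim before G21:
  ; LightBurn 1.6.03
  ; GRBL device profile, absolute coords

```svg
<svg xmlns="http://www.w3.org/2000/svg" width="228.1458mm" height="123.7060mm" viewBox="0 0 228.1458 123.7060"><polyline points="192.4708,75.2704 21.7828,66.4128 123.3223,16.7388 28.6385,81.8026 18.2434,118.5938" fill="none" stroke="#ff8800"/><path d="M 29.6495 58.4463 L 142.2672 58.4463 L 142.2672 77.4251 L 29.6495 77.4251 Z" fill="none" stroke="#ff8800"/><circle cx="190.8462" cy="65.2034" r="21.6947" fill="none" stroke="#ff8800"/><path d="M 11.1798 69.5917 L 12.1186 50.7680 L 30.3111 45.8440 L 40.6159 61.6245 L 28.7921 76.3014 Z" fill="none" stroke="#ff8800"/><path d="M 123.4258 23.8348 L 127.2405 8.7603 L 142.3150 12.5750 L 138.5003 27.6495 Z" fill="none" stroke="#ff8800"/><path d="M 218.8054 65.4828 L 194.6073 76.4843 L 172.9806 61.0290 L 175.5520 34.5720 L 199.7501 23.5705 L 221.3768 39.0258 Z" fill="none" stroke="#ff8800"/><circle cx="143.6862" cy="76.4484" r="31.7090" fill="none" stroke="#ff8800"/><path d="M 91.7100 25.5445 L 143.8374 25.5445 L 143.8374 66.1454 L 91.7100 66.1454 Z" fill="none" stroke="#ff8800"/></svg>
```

; LightBurn 1.6.03
; GRBL device profile, absolute coords
G21
G90
G00 X192.4708 Y48.4356
M4 S794
G01 X21.7828 Y57.2932 F1231
G01 X123.3223 Y106.9672
G01 X28.6385 Y41.9034
G01 X18.2434 Y5.1122
G00 X29.6495 Y65.2597
M4 S794
G01 X142.2672 Y65.2597 F1231
G01 X142.2672 Y46.2809
G01 X29.6495 Y46.2809
G01 X29.6495 Y65.2597
G00 X212.5409 Y58.5026
M4 S794
G01 X206.1867 Y73.8431 F1231
G01 X190.8462 Y80.1973
G01 X175.5057 Y73.8431
G01 X169.1515 Y58.5026
G01 X175.5057 Y43.1621
G01 X190.8462 Y36.8079
G01 X206.1867 Y43.1621
G01 X212.5409 Y58.5026
G00 X11.1798 Y54.1143
M4 S794
G01 X12.1186 Y72.9380 F1231
G01 X30.3111 Y77.8620
G01 X40.6159 Y62.0815
G01 X28.7921 Y47.4046
G01 X11.1798 Y54.1143
G00 X123.4258 Y99.8712
M4 S794
G01 X127.2405 Y114.9457 F1231
G01 X142.3150 Y111.1310
G01 X138.5003 Y96.0565
G01 X123.4258 Y99.8712
G00 X218.8054 Y58.2232
M4 S794
G01 X194.6073 Y47.2217 F1231
G01 X172.9806 Y62.6770
G01 X175.5520 Y89.1340
G01 X199.7501 Y100.1355
G01 X221.3768 Y84.6802
G01 X218.8054 Y58.2232
G00 X175.3952 Y47.2576
M4 S794
G01 X166.1078 Y69.6792 F1231
G01 X143.6862 Y78.9666
G01 X121.2646 Y69.6792
G01 X111.9772 Y47.2576
G01 X121.2646 Y24.8360
G01 X143.6862 Y15.5486
G01 X166.1078 Y24.8360
G01 X175.3952 Y47.2576
G00 X91.7100 Y98.1615
M4 S794
G01 X143.8374 Y98.1615 F1231
G01 X143.8374 Y57.5606
G01 X91.7100 Y57.5606
G01 X91.7100 Y98.1615
M5
G00 X0.0000 Y0.0000

1 u = 1 mm; y_m = 123.7060 − y.

[1] `<polyline>` open polyline, #ff8800→cut S794 F1231: (192.4708,48.4356) → (21.7828,57.2932) → (123.3223,106.9672) → (28.6385,41.9034) → (18.2434,5.1122)

[2] `<path>` rectangle, #ff8800→cut S794 F1231: (29.6495,65.2597) → (142.2672,65.2597) → (142.2672,46.2809) → (29.6495,46.2809) → (29.6495,65.2597) (closed)

[3] `<circle>` circle, #ff8800→cut S794 F1231: (212.5409,58.5026) → (206.1867,73.8431) → (190.8462,80.1973) → (175.5057,73.8431) → (169.1515,58.5026) → (175.5057,43.1621) → (190.8462,36.8079) → (206.1867,43.1621) → (212.5409,58.5026) (closed)

[4] `<path>` regular polygon, #ff8800→cut S794 F1231: (11.1798,54.1143) → (12.1186,72.9380) → (30.3111,77.8620) → (40.6159,62.0815) → (28.7921,47.4046) → (11.1798,54.1143) (closed)

[5] `<path>` regular polygon, #ff8800→cut S794 F1231: (123.4258,99.8712) → (127.2405,114.9457) → (142.3150,111.1310) → (138.5003,96.0565) → (123.4258,99.8712) (closed)

[6] `<path>` regular polygon, #ff8800→cut S794 F1231: (218.8054,58.2232) → (194.6073,47.2217) → (172.9806,62.6770) → (175.5520,89.1340) → (199.7501,100.1355) → (221.3768,84.6802) → (218.8054,58.2232) (closed)

[7] `<circle>` circle, #ff8800→cut S794 F1231: (175.3952,47.2576) → (166.1078,69.6792) → (143.6862,78.9666) → (121.2646,69.6792) → (111.9772,47.2576) → (121.2646,24.8360) → (143.6862,15.5486) → (166.1078,24.8360) → (175.3952,47.2576) (closed)

[8] `<path>` rectangle, #ff8800→cut S794 F1231: (91.7100,98.1615) → (143.8374,98.1615) → (143.8374,57.5606) → (91.7100,57.5606) → (91.7100,98.1615) (closed)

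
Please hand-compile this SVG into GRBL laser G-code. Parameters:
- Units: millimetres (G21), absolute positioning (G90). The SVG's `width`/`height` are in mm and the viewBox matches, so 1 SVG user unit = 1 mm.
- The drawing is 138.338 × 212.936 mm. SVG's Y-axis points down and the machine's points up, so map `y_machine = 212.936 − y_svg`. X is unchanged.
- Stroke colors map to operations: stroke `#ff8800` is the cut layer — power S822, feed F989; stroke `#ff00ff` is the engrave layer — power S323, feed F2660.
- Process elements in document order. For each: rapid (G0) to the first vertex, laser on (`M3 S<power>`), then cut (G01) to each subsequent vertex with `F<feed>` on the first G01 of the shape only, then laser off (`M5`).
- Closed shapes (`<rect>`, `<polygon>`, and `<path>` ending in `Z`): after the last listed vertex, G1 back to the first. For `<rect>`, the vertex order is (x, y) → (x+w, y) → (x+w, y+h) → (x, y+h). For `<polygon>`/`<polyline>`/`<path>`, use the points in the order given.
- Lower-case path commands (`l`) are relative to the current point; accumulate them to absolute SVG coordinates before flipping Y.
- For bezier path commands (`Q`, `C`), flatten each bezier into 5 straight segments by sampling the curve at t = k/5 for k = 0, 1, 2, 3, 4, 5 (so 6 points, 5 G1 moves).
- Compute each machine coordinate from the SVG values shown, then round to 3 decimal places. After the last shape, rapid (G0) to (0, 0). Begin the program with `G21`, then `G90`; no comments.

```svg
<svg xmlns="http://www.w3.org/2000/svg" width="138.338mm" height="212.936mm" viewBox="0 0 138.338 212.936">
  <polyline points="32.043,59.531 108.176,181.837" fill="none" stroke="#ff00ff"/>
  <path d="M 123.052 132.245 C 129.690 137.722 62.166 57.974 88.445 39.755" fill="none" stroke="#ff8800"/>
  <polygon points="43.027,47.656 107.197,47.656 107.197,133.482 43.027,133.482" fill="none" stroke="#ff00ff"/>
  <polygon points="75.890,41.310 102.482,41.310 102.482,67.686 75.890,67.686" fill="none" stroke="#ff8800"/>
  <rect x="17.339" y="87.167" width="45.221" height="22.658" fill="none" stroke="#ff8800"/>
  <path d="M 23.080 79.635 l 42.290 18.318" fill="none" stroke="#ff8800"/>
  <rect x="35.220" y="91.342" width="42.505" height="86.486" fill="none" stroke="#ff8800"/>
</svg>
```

G21
G90
G0 X32.043 Y153.405
M3 S323
G01 X108.176 Y31.099 F2660
M5
G0 X123.052 Y80.691
M3 S822
G01 X119.479 Y86.458 F989
G01 X106.170 Y105.634
G01 X91.186 Y131.177
G01 X82.590 Y156.040
G01 X88.445 Y173.181
M5
G0 X43.027 Y165.280
M3 S323
G01 X107.197 Y165.280 F2660
G01 X107.197 Y79.454
G01 X43.027 Y79.454
G01 X43.027 Y165.280
M5
G0 X75.890 Y171.626
M3 S822
G01 X102.482 Y171.626 F989
G01 X102.482 Y145.250
G01 X75.890 Y145.250
G01 X75.890 Y171.626
M5
G0 X17.339 Y125.769
M3 S822
G01 X62.560 Y125.769 F989
G01 X62.560 Y103.111
G01 X17.339 Y103.111
G01 X17.339 Y125.769
M5
G0 X23.080 Y133.301
M3 S822
G01 X65.370 Y114.983 F989
M5
G0 X35.220 Y121.594
M3 S822
G01 X77.725 Y121.594 F989
G01 X77.725 Y35.108
G01 X35.220 Y35.108
G01 X35.220 Y121.594
M5
G0 X0.000 Y0.000

viewBox `0 0 138.338 212.936` with mm width/height → 1 unit = 1 mm. Flip: y_m = 212.936 − y_svg.

**Shape 1** — `<polyline>` line segment, stroke `#ff00ff` → engrave (S323, F2660). Machine vertices: (32.043,153.405) → (108.176,31.099). Open path.

**Shape 2** — `<path>` cubic bezier, stroke `#ff8800` → cut (S822, F989). Control points (SVG): P0=(123.052,132.245), P1=(129.690,137.722), P2=(62.166,57.974), P3=(88.445,39.755); sampled at t=k/5. Machine vertices: (123.052,80.691) → (119.479,86.458) → (106.170,105.634) → (91.186,131.177) → (82.590,156.040) → (88.445,173.181). Open path.

**Shape 3** — `<polygon>` rectangle, stroke `#ff00ff` → engrave (S323, F2660). Machine vertices: (43.027,165.280) → (107.197,165.280) → (107.197,79.454) → (43.027,79.454) → (43.027,165.280). Closed: final G1 returns to the first vertex.

**Shape 4** — `<polygon>` rectangle, stroke `#ff8800` → cut (S822, F989). Machine vertices: (75.890,171.626) → (102.482,171.626) → (102.482,145.250) → (75.890,145.250) → (75.890,171.626). Closed: final G1 returns to the first vertex.

**Shape 5** — `<rect>` rectangle, stroke `#ff8800` → cut (S822, F989). Machine vertices: (17.339,125.769) → (62.560,125.769) → (62.560,103.111) → (17.339,103.111) → (17.339,125.769). Closed: final G1 returns to the first vertex.

**Shape 6** — `<path>` line segment, stroke `#ff8800` → cut (S822, F989). Machine vertices: (23.080,133.301) → (65.370,114.983). Open path.

**Shape 7** — `<rect>` rectangle, stroke `#ff8800` → cut (S822, F989). Machine vertices: (35.220,121.594) → (77.725,121.594) → (77.725,35.108) → (35.220,35.108) → (35.220,121.594). Closed: final G1 returns to the first vertex.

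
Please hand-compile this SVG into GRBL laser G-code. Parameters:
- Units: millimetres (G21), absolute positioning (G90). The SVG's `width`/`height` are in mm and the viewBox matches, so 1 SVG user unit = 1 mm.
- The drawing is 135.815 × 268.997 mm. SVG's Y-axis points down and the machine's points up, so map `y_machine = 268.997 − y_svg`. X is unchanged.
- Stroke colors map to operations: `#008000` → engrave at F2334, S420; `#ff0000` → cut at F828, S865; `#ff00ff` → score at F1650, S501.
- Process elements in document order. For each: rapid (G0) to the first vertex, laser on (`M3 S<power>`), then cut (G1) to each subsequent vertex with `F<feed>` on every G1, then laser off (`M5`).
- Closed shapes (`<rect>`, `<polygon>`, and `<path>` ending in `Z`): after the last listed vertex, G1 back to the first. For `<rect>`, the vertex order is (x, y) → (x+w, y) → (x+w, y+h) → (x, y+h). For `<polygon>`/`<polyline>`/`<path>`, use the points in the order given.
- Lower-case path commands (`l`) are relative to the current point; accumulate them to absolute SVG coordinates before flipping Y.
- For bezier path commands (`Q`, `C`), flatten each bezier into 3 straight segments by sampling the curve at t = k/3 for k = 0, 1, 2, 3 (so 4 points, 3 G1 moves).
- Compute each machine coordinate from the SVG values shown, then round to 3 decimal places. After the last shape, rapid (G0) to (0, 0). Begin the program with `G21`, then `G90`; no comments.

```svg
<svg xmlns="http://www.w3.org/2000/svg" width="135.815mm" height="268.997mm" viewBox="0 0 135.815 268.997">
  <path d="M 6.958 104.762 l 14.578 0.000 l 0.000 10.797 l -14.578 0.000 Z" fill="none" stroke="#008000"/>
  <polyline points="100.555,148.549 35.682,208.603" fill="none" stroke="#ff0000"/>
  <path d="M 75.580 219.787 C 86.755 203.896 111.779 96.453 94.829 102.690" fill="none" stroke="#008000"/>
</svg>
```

1 u = 1 mm; y_m = 268.997 − y.

[1] `<path>` rectangle, #008000→engrave S420 F2334: (6.958,164.235) → (21.536,164.235) → (21.536,153.438) → (6.958,153.438) → (6.958,164.235) (closed)

[2] `<polyline>` line segment, #ff0000→cut S865 F828: (100.555,120.448) → (35.682,60.394)

[3] `<path>` cubic bezier, #008000→engrave S420 F2334: (75.580,49.210) → (89.304,88.017) → (99.855,142.252) → (94.829,166.307)

G21
G90
G0 X6.958 Y164.235
M3 S420
G1 X21.536 Y164.235 F2334
G1 X21.536 Y153.438 F2334
G1 X6.958 Y153.438 F2334
G1 X6.958 Y164.235 F2334
M5
G0 X100.555 Y120.448
M3 S865
G1 X35.682 Y60.394 F828
M5
G0 X75.580 Y49.210
M3 S420
G1 X89.304 Y88.017 F2334
G1 X99.855 Y142.252 F2334
G1 X94.829 Y166.307 F2334
M5
G0 X0.000 Y0.000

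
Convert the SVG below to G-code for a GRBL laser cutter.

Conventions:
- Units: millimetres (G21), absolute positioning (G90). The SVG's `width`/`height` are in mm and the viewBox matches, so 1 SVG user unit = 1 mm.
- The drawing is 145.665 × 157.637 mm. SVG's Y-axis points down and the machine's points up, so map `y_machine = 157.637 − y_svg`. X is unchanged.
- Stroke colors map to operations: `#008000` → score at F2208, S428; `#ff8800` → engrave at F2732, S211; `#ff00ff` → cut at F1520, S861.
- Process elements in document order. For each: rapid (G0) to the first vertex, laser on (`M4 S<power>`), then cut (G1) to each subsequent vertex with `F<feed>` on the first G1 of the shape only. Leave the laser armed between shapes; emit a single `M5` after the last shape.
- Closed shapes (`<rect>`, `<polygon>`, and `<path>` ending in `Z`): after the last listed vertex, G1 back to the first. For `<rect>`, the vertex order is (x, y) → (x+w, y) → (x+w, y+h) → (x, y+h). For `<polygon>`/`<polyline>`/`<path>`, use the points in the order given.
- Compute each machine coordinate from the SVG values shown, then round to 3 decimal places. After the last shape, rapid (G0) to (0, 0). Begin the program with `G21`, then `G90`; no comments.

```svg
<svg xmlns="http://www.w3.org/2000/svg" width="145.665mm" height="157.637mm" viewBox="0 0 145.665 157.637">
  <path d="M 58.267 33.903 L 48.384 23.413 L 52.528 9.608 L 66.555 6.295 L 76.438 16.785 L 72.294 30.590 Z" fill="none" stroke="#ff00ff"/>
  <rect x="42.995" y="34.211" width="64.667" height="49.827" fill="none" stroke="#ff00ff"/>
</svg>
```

Since the viewBox matches the mm dimensions, user units are millimetres directly. The only transform is the Y-flip y_m = 157.637 − y_svg.

Shape 1 is a regular polygon drawn with `<path>`. Its stroke #ff00ff means cut at S861, F1520. After flipping Y the toolpath is (58.267,123.734) → (48.384,134.224) → (52.528,148.029) → (66.555,151.342) → (76.438,140.852) → (72.294,127.047) → (58.267,123.734), returning to the start.

Shape 2 is a rectangle drawn with `<rect>`. Its stroke #ff00ff means cut at S861, F1520. After flipping Y the toolpath is (42.995,123.426) → (107.662,123.426) → (107.662,73.599) → (42.995,73.599) → (42.995,123.426), returning to the start.

G21
G90
G0 X58.267 Y123.734
M4 S861
G1 X48.384 Y134.224 F1520
G1 X52.528 Y148.029
G1 X66.555 Y151.342
G1 X76.438 Y140.852
G1 X72.294 Y127.047
G1 X58.267 Y123.734
G0 X42.995 Y123.426
M4 S861
G1 X107.662 Y123.426 F1520
G1 X107.662 Y73.599
G1 X42.995 Y73.599
G1 X42.995 Y123.426
M5
G0 X0.000 Y0.000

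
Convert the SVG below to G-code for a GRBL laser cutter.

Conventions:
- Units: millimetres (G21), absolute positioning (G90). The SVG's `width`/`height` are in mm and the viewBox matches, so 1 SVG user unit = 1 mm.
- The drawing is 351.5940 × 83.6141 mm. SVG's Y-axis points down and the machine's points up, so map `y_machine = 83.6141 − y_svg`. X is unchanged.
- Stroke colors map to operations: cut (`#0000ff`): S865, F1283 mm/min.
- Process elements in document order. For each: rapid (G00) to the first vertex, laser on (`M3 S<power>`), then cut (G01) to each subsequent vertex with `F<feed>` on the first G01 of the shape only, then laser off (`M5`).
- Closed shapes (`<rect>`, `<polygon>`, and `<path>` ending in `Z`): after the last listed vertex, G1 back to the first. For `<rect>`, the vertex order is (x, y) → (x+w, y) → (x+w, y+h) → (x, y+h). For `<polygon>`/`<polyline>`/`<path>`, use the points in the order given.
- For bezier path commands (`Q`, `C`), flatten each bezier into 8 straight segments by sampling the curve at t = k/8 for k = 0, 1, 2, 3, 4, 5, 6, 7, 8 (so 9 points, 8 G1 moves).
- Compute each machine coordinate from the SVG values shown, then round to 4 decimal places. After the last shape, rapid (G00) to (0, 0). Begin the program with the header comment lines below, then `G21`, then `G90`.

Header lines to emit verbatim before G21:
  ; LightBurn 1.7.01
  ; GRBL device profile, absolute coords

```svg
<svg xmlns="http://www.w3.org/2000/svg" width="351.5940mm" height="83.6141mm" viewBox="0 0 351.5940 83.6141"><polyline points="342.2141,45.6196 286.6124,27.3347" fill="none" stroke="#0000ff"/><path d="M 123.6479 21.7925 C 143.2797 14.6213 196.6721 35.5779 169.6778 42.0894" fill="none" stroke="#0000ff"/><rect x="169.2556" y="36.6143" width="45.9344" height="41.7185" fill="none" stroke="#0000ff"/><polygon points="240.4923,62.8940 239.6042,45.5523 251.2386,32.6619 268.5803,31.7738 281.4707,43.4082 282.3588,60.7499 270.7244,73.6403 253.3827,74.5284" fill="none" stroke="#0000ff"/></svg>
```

1 u = 1 mm; y_m = 83.6141 − y.

[1] `<polyline>` line segment, #0000ff→cut S865 F1283: (342.2141,37.9945) → (286.6124,56.2794)

[2] `<path>` cubic bezier, #0000ff→cut S865 F1283: (123.6479,61.8216) → (132.3694,63.2755) → (142.9183,62.5912) → (153.9569,60.2678) → (164.1476,56.8042) → (172.1527,52.6991) → (176.6346,48.4516) → (176.2555,44.5605) → (169.6778,41.5247)

[3] `<rect>` rectangle, #0000ff→cut S865 F1283: (169.2556,46.9998) → (215.1900,46.9998) → (215.1900,5.2813) → (169.2556,5.2813) → (169.2556,46.9998) (closed)

[4] `<polygon>` regular polygon, #0000ff→cut S865 F1283: (240.4923,20.7201) → (239.6042,38.0618) → (251.2386,50.9522) → (268.5803,51.8403) → (281.4707,40.2059) → (282.3588,22.8642) → (270.7244,9.9738) → (253.3827,9.0857) → (240.4923,20.7201) (closed)

; LightBurn 1.7.01
; GRBL device profile, absolute coords
G21
G90
G00 X342.2141 Y37.9945
M3 S865
G01 X286.6124 Y56.2794 F1283
M5
G00 X123.6479 Y61.8216
M3 S865
G01 X132.3694 Y63.2755 F1283
G01 X142.9183 Y62.5912
G01 X153.9569 Y60.2678
G01 X164.1476 Y56.8042
G01 X172.1527 Y52.6991
G01 X176.6346 Y48.4516
G01 X176.2555 Y44.5605
G01 X169.6778 Y41.5247
M5
G00 X169.2556 Y46.9998
M3 S865
G01 X215.1900 Y46.9998 F1283
G01 X215.1900 Y5.2813
G01 X169.2556 Y5.2813
G01 X169.2556 Y46.9998
M5
G00 X240.4923 Y20.7201
M3 S865
G01 X239.6042 Y38.0618 F1283
G01 X251.2386 Y50.9522
G01 X268.5803 Y51.8403
G01 X281.4707 Y40.2059
G01 X282.3588 Y22.8642
G01 X270.7244 Y9.9738
G01 X253.3827 Y9.0857
G01 X240.4923 Y20.7201
M5
G00 X0.0000 Y0.0000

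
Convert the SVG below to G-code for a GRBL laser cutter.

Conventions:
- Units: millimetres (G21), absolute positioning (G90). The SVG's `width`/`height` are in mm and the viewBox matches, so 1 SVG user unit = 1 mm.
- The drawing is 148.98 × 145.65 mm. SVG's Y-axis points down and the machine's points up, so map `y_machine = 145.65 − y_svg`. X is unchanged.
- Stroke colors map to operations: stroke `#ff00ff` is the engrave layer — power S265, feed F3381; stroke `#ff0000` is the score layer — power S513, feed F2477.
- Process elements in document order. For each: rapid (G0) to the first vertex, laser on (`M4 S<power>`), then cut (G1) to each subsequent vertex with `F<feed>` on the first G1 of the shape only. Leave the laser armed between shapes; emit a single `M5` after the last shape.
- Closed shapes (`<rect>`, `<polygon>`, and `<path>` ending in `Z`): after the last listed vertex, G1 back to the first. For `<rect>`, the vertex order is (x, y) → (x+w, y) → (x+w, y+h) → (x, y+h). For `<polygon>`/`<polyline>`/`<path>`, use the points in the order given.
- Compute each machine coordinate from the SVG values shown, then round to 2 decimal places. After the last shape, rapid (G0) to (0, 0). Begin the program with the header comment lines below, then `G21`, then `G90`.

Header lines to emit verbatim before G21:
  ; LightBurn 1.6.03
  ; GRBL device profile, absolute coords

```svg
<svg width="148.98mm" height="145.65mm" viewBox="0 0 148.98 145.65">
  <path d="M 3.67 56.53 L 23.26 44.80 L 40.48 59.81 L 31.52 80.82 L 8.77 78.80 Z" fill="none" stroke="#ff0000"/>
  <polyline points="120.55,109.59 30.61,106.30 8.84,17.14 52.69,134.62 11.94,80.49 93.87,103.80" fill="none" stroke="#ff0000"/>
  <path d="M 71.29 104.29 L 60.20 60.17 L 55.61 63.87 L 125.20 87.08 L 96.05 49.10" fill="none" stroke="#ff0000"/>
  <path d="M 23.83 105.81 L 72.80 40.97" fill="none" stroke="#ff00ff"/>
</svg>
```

1 u = 1 mm; y_m = 145.65 − y.

[1] `<path>` regular polygon, #ff0000→score S513 F2477: (3.67,89.12) → (23.26,100.85) → (40.48,85.84) → (31.52,64.83) → (8.77,66.85) → (3.67,89.12) (closed)

[2] `<polyline>` open polyline, #ff0000→score S513 F2477: (120.55,36.06) → (30.61,39.35) → (8.84,128.51) → (52.69,11.03) → (11.94,65.16) → (93.87,41.85)

[3] `<path>` open polyline, #ff0000→score S513 F2477: (71.29,41.36) → (60.20,85.48) → (55.61,81.78) → (125.20,58.57) → (96.05,96.55)

[4] `<path>` line segment, #ff00ff→engrave S265 F3381: (23.83,39.84) → (72.80,104.68)

; LightBurn 1.6.03
; GRBL device profile, absolute coords
G21
G90
G0 X3.67 Y89.12
M4 S513
G1 X23.26 Y100.85 F2477
G1 X40.48 Y85.84
G1 X31.52 Y64.83
G1 X8.77 Y66.85
G1 X3.67 Y89.12
G0 X120.55 Y36.06
M4 S513
G1 X30.61 Y39.35 F2477
G1 X8.84 Y128.51
G1 X52.69 Y11.03
G1 X11.94 Y65.16
G1 X93.87 Y41.85
G0 X71.29 Y41.36
M4 S513
G1 X60.20 Y85.48 F2477
G1 X55.61 Y81.78
G1 X125.20 Y58.57
G1 X96.05 Y96.55
G0 X23.83 Y39.84
M4 S265
G1 X72.80 Y104.68 F3381
M5
G0 X0.00 Y0.00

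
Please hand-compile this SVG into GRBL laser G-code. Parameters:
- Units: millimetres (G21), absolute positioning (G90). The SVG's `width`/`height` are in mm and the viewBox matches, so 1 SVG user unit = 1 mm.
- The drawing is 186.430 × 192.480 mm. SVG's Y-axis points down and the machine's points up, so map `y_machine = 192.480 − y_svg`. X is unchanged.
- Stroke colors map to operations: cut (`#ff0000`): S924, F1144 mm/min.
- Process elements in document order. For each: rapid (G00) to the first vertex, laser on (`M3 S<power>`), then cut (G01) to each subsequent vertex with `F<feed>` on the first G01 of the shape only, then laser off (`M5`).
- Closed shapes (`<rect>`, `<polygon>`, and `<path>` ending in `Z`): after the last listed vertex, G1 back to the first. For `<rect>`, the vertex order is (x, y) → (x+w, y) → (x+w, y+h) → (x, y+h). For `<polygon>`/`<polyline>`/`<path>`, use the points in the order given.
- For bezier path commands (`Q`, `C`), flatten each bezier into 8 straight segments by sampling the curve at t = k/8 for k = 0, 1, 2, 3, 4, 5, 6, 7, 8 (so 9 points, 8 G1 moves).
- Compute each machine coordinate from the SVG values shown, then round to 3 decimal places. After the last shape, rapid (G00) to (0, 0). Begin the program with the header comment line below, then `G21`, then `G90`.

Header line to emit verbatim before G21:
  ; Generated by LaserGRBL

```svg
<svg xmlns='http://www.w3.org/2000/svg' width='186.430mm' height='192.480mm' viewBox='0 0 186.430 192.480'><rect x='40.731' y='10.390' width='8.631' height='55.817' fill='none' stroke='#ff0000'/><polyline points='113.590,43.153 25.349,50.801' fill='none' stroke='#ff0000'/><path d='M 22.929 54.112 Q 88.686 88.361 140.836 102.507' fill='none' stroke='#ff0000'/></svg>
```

; Generated by LaserGRBL
G21
G90
G00 X40.731 Y182.090
M3 S924
G01 X49.362 Y182.090 F1144
G01 X49.362 Y126.273
G01 X40.731 Y126.273
G01 X40.731 Y182.090
M5
G00 X113.590 Y149.327
M3 S924
G01 X25.349 Y141.679 F1144
M5
G00 X22.929 Y138.368
M3 S924
G01 X39.156 Y130.120 F1144
G01 X54.957 Y122.500
G01 X70.333 Y115.508
G01 X85.284 Y109.145
G01 X99.810 Y103.409
G01 X113.911 Y98.302
G01 X127.586 Y93.824
G01 X140.836 Y89.973
M5
G00 X0.000 Y0.000

Since the viewBox matches the mm dimensions, user units are millimetres directly. The only transform is the Y-flip y_m = 192.480 − y_svg.

Shape 1 is a rectangle drawn with `<rect>`. Its stroke #ff0000 means cut at S924, F1144. After flipping Y the toolpath is (40.731,182.090) → (49.362,182.090) → (49.362,126.273) → (40.731,126.273) → (40.731,182.090), returning to the start.

Shape 2 is a line segment drawn with `<polyline>`. Its stroke #ff0000 means cut at S924, F1144. After flipping Y the toolpath is (113.590,149.327) → (25.349,141.679).

Shape 3 is a quadratic bezier drawn with `<path>`. Its stroke #ff0000 means cut at S924, F1144. After flipping Y the toolpath is (22.929,138.368) → (39.156,130.120) → (54.957,122.500) → (70.333,115.508) → (85.284,109.145) → (99.810,103.409) → (113.911,98.302) → (127.586,93.824) → (140.836,89.973).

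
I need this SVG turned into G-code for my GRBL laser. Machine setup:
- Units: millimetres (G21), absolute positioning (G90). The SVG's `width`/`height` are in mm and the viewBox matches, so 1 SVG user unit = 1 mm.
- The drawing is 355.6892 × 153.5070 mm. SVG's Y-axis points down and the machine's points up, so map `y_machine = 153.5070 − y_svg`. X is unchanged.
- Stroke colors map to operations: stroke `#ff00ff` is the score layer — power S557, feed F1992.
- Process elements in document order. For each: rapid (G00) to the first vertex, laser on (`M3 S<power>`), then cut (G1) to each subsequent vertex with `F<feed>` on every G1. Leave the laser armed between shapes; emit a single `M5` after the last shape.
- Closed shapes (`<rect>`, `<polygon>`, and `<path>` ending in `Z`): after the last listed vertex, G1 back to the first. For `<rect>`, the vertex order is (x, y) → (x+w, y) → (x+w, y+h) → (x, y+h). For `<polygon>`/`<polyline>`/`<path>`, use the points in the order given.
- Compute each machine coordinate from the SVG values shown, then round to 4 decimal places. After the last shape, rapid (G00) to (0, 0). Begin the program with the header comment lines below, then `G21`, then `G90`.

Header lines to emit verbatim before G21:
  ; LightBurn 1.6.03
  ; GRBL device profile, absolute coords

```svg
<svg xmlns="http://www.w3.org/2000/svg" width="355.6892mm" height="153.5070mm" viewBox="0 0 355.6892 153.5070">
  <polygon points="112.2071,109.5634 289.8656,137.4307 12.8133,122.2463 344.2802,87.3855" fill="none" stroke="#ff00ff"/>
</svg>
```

; LightBurn 1.6.03
; GRBL device profile, absolute coords
G21
G90
G00 X112.2071 Y43.9436
M3 S557
G1 X289.8656 Y16.0763 F1992
G1 X12.8133 Y31.2607 F1992
G1 X344.2802 Y66.1215 F1992
G1 X112.2071 Y43.9436 F1992
M5
G00 X0.0000 Y0.0000

1 u = 1 mm; y_m = 153.5070 − y.

[1] `<polygon>` closed polygon, #ff00ff→score S557 F1992: (112.2071,43.9436) → (289.8656,16.0763) → (12.8133,31.2607) → (344.2802,66.1215) → (112.2071,43.9436) (closed)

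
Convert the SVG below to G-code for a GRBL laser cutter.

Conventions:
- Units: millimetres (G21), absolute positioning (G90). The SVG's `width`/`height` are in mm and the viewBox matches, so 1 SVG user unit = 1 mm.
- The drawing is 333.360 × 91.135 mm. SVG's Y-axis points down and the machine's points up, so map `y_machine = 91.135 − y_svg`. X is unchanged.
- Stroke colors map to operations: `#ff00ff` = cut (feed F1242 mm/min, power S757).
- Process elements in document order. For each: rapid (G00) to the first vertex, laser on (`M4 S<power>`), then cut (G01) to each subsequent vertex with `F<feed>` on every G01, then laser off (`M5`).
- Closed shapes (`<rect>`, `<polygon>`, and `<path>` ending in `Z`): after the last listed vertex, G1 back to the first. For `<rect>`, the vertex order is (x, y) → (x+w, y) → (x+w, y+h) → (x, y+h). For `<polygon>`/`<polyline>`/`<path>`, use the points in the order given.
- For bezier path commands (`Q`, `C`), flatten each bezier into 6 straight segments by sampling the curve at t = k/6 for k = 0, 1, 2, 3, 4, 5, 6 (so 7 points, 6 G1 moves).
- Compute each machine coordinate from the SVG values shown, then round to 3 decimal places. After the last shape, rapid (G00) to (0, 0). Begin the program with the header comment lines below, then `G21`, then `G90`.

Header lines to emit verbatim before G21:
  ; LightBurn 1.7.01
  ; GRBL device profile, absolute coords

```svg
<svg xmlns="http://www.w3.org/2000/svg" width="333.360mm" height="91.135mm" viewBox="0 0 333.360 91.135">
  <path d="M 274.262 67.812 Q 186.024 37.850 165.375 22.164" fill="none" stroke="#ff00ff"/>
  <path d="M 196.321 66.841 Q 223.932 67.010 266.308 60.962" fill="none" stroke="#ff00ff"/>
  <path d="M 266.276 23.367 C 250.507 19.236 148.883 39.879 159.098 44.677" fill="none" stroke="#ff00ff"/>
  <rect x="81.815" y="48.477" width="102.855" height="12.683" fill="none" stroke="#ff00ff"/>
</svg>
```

1 u = 1 mm; y_m = 91.135 − y.

[1] `<path>` quadratic bezier, #ff00ff→cut S757 F1242: (274.262,23.323) → (246.727,32.914) → (222.947,41.711) → (202.921,49.716) → (186.651,56.927) → (174.135,63.346) → (165.375,68.971)

[2] `<path>` quadratic bezier, #ff00ff→cut S757 F1242: (196.321,24.294) → (205.935,24.410) → (216.369,24.872) → (227.623,25.679) → (239.698,26.832) → (252.593,28.330) → (266.308,30.173)

[3] `<path>` cubic bezier, #ff00ff→cut S757 F1242: (266.276,67.768) → (252.152,67.957) → (229.211,65.145) → (202.943,60.461) → (178.841,55.033) → (162.395,49.989) → (159.098,46.458)

[4] `<rect>` rectangle, #ff00ff→cut S757 F1242: (81.815,42.658) → (184.670,42.658) → (184.670,29.975) → (81.815,29.975) → (81.815,42.658) (closed)

; LightBurn 1.7.01
; GRBL device profile, absolute coords
G21
G90
G00 X274.262 Y23.323
M4 S757
G01 X246.727 Y32.914 F1242
G01 X222.947 Y41.711 F1242
G01 X202.921 Y49.716 F1242
G01 X186.651 Y56.927 F1242
G01 X174.135 Y63.346 F1242
G01 X165.375 Y68.971 F1242
M5
G00 X196.321 Y24.294
M4 S757
G01 X205.935 Y24.410 F1242
G01 X216.369 Y24.872 F1242
G01 X227.623 Y25.679 F1242
G01 X239.698 Y26.832 F1242
G01 X252.593 Y28.330 F1242
G01 X266.308 Y30.173 F1242
M5
G00 X266.276 Y67.768
M4 S757
G01 X252.152 Y67.957 F1242
G01 X229.211 Y65.145 F1242
G01 X202.943 Y60.461 F1242
G01 X178.841 Y55.033 F1242
G01 X162.395 Y49.989 F1242
G01 X159.098 Y46.458 F1242
M5
G00 X81.815 Y42.658
M4 S757
G01 X184.670 Y42.658 F1242
G01 X184.670 Y29.975 F1242
G01 X81.815 Y29.975 F1242
G01 X81.815 Y42.658 F1242
M5
G00 X0.000 Y0.000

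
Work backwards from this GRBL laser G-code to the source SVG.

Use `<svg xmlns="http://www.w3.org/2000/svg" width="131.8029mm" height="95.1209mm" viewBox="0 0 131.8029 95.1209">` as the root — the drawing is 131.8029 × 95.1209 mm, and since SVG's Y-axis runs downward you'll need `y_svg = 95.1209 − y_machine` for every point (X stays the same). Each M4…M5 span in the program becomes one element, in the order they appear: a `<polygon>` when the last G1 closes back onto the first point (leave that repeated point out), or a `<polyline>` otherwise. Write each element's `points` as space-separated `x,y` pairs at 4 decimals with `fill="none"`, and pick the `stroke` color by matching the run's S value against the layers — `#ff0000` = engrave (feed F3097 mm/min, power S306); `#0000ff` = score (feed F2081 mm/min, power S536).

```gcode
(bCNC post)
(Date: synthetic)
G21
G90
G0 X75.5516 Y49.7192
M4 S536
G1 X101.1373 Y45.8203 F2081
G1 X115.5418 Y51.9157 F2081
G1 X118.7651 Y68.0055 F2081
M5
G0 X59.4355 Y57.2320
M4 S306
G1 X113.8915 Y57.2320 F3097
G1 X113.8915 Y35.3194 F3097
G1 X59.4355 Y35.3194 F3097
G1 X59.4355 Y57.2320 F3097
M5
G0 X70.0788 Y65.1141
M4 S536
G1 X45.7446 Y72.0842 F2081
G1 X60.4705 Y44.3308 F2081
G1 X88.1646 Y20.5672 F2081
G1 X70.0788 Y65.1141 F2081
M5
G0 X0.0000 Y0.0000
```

y_svg = 95.1209 − y_m.

[1] S536→`#0000ff` (score); open run; points: 75.5516,45.4017 101.1373,49.3006 115.5418,43.2052 118.7651,27.1154

[2] S306→`#ff0000` (engrave); closed run; points: 59.4355,37.8889 113.8915,37.8889 113.8915,59.8015 59.4355,59.8015

[3] S536→`#0000ff` (score); closed run; points: 70.0788,30.0068 45.7446,23.0367 60.4705,50.7901 88.1646,74.5537

<svg xmlns="http://www.w3.org/2000/svg" width="131.8029mm" height="95.1209mm" viewBox="0 0 131.8029 95.1209">
  <polyline points="75.5516,45.4017 101.1373,49.3006 115.5418,43.2052 118.7651,27.1154" fill="none" stroke="#0000ff"/>
  <polygon points="59.4355,37.8889 113.8915,37.8889 113.8915,59.8015 59.4355,59.8015" fill="none" stroke="#ff0000"/>
  <polygon points="70.0788,30.0068 45.7446,23.0367 60.4705,50.7901 88.1646,74.5537" fill="none" stroke="#0000ff"/>
</svg>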